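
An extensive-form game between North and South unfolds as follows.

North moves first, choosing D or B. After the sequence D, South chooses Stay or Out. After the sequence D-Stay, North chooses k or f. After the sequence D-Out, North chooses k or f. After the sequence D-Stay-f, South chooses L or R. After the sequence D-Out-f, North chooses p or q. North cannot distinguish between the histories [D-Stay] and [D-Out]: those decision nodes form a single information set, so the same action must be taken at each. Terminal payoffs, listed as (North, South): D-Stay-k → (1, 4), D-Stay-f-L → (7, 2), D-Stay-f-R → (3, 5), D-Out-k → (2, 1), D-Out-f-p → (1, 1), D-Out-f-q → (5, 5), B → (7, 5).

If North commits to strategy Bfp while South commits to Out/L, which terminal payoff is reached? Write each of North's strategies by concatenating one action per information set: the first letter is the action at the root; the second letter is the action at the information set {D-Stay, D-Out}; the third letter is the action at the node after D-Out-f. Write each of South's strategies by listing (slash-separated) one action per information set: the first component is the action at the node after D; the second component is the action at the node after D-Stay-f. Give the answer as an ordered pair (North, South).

(7, 5)

Trace the play path from the root:
  North plays B
→ terminal payoff (7, 5).
(North's choice at the information set {D-Stay, D-Out} is never reached on this path, so it doesn't affect the outcome.)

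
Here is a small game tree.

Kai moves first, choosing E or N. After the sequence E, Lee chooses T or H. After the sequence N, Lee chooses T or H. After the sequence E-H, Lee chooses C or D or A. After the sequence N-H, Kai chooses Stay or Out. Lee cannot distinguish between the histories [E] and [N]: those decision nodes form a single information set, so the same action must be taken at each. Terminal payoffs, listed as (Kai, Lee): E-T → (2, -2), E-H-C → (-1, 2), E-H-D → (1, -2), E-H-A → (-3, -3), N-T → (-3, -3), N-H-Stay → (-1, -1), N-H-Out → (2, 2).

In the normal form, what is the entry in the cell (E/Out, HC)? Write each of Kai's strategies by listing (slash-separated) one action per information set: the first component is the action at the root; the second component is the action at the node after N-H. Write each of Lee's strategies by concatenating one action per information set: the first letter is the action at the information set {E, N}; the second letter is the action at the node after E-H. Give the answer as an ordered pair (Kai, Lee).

Trace the play path from the root:
  Kai plays E
  Lee plays H at [E]
  Lee plays C at [E-H]
→ terminal payoff (-1, 2).
(Kai's choice at the node after N-H is never reached on this path, so it doesn't affect the outcome.)

(-1, 2)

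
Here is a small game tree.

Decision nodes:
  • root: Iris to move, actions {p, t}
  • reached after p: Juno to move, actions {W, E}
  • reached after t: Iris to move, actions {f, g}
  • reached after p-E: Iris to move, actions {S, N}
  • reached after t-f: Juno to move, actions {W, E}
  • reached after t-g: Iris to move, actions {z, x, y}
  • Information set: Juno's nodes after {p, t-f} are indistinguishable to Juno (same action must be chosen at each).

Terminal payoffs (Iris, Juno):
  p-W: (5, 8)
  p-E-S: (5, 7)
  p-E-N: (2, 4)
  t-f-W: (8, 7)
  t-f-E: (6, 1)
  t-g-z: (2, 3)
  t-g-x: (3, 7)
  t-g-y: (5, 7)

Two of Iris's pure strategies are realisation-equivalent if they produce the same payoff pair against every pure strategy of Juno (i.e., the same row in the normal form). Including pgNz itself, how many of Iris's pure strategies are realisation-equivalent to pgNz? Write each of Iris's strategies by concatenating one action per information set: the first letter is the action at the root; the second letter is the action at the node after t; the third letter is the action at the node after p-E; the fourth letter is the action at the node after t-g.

6

Row for pgNz (columns W, E): (5,8) (2,4).
Under pgNz, Iris's choice at the node after t and at the node after t-g can never be reached regardless of what Juno does, so varying those choices leaves every outcome unchanged.
Holding the reachable choices fixed and varying the unreachable ones freely already gives 2 × 3 = 6 equivalent strategies.
No other strategy reproduces this row, so those 6 are the full class: pfNz, pfNx, pfNy, pgNz, pgNx, pgNy.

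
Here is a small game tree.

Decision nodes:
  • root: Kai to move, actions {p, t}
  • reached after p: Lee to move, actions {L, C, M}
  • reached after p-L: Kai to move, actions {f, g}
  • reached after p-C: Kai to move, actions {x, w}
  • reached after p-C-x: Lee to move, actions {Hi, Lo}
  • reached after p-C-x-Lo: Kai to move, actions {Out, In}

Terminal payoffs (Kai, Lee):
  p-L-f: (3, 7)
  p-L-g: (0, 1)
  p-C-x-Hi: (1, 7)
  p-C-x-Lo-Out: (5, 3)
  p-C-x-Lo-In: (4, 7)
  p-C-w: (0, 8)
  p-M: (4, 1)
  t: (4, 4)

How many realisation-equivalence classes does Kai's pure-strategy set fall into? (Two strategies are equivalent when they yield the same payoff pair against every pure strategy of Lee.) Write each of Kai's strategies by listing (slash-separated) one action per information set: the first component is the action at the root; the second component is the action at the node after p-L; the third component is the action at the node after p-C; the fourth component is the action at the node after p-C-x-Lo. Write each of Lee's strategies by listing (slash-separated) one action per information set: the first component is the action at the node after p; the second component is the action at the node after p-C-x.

Kai has 16 pure strategies: p/f/x/Out, p/f/x/In, p/f/w/Out, p/f/w/In, p/g/x/Out, p/g/x/In, p/g/w/Out, p/g/w/In, t/f/x/Out, t/f/x/In, t/f/w/Out, t/f/w/In, t/g/x/Out, t/g/x/In, t/g/w/Out, t/g/w/In. Columns: L/Hi, L/Lo, C/Hi, C/Lo, M/Hi, M/Lo.
{p/f/x/Out} → row (3,7) (3,7) (1,7) (5,3) (4,1) (4,1)
{p/f/x/In} → row (3,7) (3,7) (1,7) (4,7) (4,1) (4,1)
{p/f/w/Out, p/f/w/In} → row (3,7) (3,7) (0,8) (0,8) (4,1) (4,1)
{p/g/x/Out} → row (0,1) (0,1) (1,7) (5,3) (4,1) (4,1)
{p/g/x/In} → row (0,1) (0,1) (1,7) (4,7) (4,1) (4,1)
{p/g/w/Out, p/g/w/In} → row (0,1) (0,1) (0,8) (0,8) (4,1) (4,1)
{t/f/x/Out, t/f/x/In, t/f/w/Out, t/f/w/In, t/g/x/Out, t/g/x/In, t/g/w/Out, t/g/w/In} → row (4,4) (4,4) (4,4) (4,4) (4,4) (4,4)
That's 7 distinct rows out of 16 strategies.

7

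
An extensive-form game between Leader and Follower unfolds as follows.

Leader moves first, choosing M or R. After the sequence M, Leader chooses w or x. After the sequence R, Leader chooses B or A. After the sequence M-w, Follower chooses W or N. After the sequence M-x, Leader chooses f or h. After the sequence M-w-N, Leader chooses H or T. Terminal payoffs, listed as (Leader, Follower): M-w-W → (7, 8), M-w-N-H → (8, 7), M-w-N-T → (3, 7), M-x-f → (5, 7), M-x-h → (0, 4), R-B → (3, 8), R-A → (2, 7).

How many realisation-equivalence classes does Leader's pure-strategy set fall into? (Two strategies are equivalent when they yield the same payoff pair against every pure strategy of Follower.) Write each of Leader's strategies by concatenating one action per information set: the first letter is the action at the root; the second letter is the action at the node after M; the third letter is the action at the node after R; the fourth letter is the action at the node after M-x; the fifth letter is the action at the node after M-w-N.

6

Leader has 32 pure strategies: MwBfH, MwBfT, MwBhH, MwBhT, MwAfH, MwAfT, MwAhH, MwAhT, MxBfH, MxBfT, MxBhH, MxBhT, MxAfH, MxAfT, MxAhH, MxAhT, RwBfH, RwBfT, RwBhH, RwBhT, RwAfH, RwAfT, RwAhH, RwAhT, RxBfH, RxBfT, RxBhH, RxBhT, RxAfH, RxAfT, RxAhH, RxAhT. Columns: W, N.
{MwBfH, MwBhH, MwAfH, MwAhH} → row (7,8) (8,7)
{MwBfT, MwBhT, MwAfT, MwAhT} → row (7,8) (3,7)
{MxBfH, MxBfT, MxAfH, MxAfT} → row (5,7) (5,7)
{MxBhH, MxBhT, MxAhH, MxAhT} → row (0,4) (0,4)
{RwBfH, RwBfT, RwBhH, RwBhT, RxBfH, RxBfT, RxBhH, RxBhT} → row (3,8) (3,8)
{RwAfH, RwAfT, RwAhH, RwAhT, RxAfH, RxAfT, RxAhH, RxAhT} → row (2,7) (2,7)
That's 6 distinct rows out of 32 strategies.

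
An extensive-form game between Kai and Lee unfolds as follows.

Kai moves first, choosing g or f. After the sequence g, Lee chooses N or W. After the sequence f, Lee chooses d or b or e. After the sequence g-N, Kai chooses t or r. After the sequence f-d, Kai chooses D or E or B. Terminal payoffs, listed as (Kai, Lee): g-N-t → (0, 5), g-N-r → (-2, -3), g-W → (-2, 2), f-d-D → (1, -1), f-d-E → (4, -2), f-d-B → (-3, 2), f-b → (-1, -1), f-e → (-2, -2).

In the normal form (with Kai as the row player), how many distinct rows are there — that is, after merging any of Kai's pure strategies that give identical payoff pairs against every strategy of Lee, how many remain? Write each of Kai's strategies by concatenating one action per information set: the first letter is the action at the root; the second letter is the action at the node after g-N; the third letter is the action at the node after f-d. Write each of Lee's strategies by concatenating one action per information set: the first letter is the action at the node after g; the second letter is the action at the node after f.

Kai has 12 pure strategies: gtD, gtE, gtB, grD, grE, grB, ftD, ftE, ftB, frD, frE, frB. Columns: Nd, Nb, Ne, Wd, Wb, We.
{gtD, gtE, gtB} → row (0,5) (0,5) (0,5) (-2,2) (-2,2) (-2,2)
{grD, grE, grB} → row (-2,-3) (-2,-3) (-2,-3) (-2,2) (-2,2) (-2,2)
{ftD, frD} → row (1,-1) (-1,-1) (-2,-2) (1,-1) (-1,-1) (-2,-2)
{ftE, frE} → row (4,-2) (-1,-1) (-2,-2) (4,-2) (-1,-1) (-2,-2)
{ftB, frB} → row (-3,2) (-1,-1) (-2,-2) (-3,2) (-1,-1) (-2,-2)
That's 5 distinct rows out of 12 strategies.

5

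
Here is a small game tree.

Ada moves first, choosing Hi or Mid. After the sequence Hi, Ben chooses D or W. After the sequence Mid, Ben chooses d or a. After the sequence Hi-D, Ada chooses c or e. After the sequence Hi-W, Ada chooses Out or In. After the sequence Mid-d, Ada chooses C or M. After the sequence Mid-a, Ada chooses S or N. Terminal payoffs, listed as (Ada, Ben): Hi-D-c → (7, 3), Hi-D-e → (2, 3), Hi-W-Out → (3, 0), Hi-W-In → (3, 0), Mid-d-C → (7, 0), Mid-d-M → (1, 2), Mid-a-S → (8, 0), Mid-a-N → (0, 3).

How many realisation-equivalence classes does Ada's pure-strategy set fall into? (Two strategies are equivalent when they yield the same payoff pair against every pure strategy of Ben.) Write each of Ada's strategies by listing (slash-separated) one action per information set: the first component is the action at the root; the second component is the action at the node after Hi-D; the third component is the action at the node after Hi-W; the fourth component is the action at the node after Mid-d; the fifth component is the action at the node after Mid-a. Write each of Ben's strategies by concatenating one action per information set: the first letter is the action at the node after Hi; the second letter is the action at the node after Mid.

6

Ada has 32 pure strategies: Hi/c/Out/C/S, Hi/c/Out/C/N, Hi/c/Out/M/S, Hi/c/Out/M/N, Hi/c/In/C/S, Hi/c/In/C/N, Hi/c/In/M/S, Hi/c/In/M/N, Hi/e/Out/C/S, Hi/e/Out/C/N, Hi/e/Out/M/S, Hi/e/Out/M/N, Hi/e/In/C/S, Hi/e/In/C/N, Hi/e/In/M/S, Hi/e/In/M/N, Mid/c/Out/C/S, Mid/c/Out/C/N, Mid/c/Out/M/S, Mid/c/Out/M/N, Mid/c/In/C/S, Mid/c/In/C/N, Mid/c/In/M/S, Mid/c/In/M/N, Mid/e/Out/C/S, Mid/e/Out/C/N, Mid/e/Out/M/S, Mid/e/Out/M/N, Mid/e/In/C/S, Mid/e/In/C/N, Mid/e/In/M/S, Mid/e/In/M/N. Columns: Dd, Da, Wd, Wa.
{Hi/c/Out/C/S, Hi/c/Out/C/N, Hi/c/Out/M/S, Hi/c/Out/M/N, Hi/c/In/C/S, Hi/c/In/C/N, Hi/c/In/M/S, Hi/c/In/M/N} → row (7,3) (7,3) (3,0) (3,0)
{Hi/e/Out/C/S, Hi/e/Out/C/N, Hi/e/Out/M/S, Hi/e/Out/M/N, Hi/e/In/C/S, Hi/e/In/C/N, Hi/e/In/M/S, Hi/e/In/M/N} → row (2,3) (2,3) (3,0) (3,0)
{Mid/c/Out/C/S, Mid/c/In/C/S, Mid/e/Out/C/S, Mid/e/In/C/S} → row (7,0) (8,0) (7,0) (8,0)
{Mid/c/Out/C/N, Mid/c/In/C/N, Mid/e/Out/C/N, Mid/e/In/C/N} → row (7,0) (0,3) (7,0) (0,3)
{Mid/c/Out/M/S, Mid/c/In/M/S, Mid/e/Out/M/S, Mid/e/In/M/S} → row (1,2) (8,0) (1,2) (8,0)
{Mid/c/Out/M/N, Mid/c/In/M/N, Mid/e/Out/M/N, Mid/e/In/M/N} → row (1,2) (0,3) (1,2) (0,3)
That's 6 distinct rows out of 32 strategies.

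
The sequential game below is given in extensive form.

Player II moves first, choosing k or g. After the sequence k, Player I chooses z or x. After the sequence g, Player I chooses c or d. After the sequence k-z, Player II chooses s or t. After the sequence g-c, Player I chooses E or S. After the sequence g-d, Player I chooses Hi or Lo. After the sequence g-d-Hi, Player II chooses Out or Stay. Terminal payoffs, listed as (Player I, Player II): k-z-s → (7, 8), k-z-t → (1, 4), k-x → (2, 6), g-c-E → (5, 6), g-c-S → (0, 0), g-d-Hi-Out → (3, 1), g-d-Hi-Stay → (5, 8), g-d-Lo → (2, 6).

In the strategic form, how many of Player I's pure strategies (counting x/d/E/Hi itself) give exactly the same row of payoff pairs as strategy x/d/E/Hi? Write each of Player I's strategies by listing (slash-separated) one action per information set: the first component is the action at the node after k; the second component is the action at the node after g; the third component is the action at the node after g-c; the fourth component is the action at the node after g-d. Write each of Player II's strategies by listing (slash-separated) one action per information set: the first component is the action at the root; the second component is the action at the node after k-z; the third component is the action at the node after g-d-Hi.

2

Row for x/d/E/Hi (columns k/s/Out, k/s/Stay, k/t/Out, k/t/Stay, g/s/Out, g/s/Stay, g/t/Out, g/t/Stay): (2,6) (2,6) (2,6) (2,6) (3,1) (5,8) (3,1) (5,8).
Under x/d/E/Hi, Player I's choice at the node after g-c can never be reached regardless of what Player II does, so varying those choices leaves every outcome unchanged.
Holding the reachable choices fixed and varying the unreachable one freely already gives 2 equivalent strategies.
No other strategy reproduces this row, so those 2 are the full class: x/d/E/Hi, x/d/S/Hi.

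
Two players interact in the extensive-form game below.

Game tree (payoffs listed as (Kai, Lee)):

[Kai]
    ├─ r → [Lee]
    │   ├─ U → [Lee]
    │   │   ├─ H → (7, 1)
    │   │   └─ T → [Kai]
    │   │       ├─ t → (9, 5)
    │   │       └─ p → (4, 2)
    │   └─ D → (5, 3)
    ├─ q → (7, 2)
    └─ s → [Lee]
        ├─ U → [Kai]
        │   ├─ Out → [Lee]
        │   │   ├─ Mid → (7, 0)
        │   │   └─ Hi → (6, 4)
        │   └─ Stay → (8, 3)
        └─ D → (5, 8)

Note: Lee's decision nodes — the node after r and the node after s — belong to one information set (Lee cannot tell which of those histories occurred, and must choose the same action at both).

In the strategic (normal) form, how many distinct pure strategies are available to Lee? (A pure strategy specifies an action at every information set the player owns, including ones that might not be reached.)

Lee owns the information set {r, s} with actions {U, D} — two choices.
Lee owns the node after r-U with actions {H, T} — two choices.
Lee owns the node after s-U-Out with actions {Mid, Hi} — two choices.
A pure strategy fixes one action at each information set independently, so the count is the product 2 × 2 × 2 = 8.

8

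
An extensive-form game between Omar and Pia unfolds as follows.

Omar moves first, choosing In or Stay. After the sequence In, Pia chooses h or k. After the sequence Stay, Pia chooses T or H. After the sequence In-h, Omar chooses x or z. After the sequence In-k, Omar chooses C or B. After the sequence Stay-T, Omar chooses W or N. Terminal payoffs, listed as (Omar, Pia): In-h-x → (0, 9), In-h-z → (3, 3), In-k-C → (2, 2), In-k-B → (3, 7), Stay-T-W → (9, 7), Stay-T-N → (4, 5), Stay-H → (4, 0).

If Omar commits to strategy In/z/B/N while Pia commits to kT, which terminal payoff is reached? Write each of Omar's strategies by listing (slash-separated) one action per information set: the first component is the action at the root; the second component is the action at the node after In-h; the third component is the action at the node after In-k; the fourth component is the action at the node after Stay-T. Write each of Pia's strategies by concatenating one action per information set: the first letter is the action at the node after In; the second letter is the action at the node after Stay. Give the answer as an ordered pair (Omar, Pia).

(3, 7)

Trace the play path from the root:
  Omar plays In
  Pia plays k at [In]
  Omar plays B at [In-k]
→ terminal payoff (3, 7).
(Omar's choice at the node after In-h is never reached on this path, so it doesn't affect the outcome.)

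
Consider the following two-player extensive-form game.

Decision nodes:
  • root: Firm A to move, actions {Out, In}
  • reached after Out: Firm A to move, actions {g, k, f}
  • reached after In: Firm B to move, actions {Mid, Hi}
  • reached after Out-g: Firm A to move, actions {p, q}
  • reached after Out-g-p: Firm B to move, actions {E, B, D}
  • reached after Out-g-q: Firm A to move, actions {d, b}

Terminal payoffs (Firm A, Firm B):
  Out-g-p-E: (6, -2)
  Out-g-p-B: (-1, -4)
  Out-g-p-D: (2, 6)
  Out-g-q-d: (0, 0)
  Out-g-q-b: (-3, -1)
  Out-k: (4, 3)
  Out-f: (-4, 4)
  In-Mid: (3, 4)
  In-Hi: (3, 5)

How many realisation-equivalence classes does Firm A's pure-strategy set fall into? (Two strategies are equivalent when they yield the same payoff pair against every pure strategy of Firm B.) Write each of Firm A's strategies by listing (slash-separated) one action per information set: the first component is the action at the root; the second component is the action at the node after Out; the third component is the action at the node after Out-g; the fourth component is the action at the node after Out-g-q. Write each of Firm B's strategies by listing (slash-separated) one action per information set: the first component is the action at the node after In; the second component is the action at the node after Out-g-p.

Firm A has 24 pure strategies: Out/g/p/d, Out/g/p/b, Out/g/q/d, Out/g/q/b, Out/k/p/d, Out/k/p/b, Out/k/q/d, Out/k/q/b, Out/f/p/d, Out/f/p/b, Out/f/q/d, Out/f/q/b, In/g/p/d, In/g/p/b, In/g/q/d, In/g/q/b, In/k/p/d, In/k/p/b, In/k/q/d, In/k/q/b, In/f/p/d, In/f/p/b, In/f/q/d, In/f/q/b. Columns: Mid/E, Mid/B, Mid/D, Hi/E, Hi/B, Hi/D.
{Out/g/p/d, Out/g/p/b} → row (6,-2) (-1,-4) (2,6) (6,-2) (-1,-4) (2,6)
{Out/g/q/d} → row (0,0) (0,0) (0,0) (0,0) (0,0) (0,0)
{Out/g/q/b} → row (-3,-1) (-3,-1) (-3,-1) (-3,-1) (-3,-1) (-3,-1)
{Out/k/p/d, Out/k/p/b, Out/k/q/d, Out/k/q/b} → row (4,3) (4,3) (4,3) (4,3) (4,3) (4,3)
{Out/f/p/d, Out/f/p/b, Out/f/q/d, Out/f/q/b} → row (-4,4) (-4,4) (-4,4) (-4,4) (-4,4) (-4,4)
{In/g/p/d, In/g/p/b, In/g/q/d, In/g/q/b, In/k/p/d, In/k/p/b, In/k/q/d, In/k/q/b, In/f/p/d, In/f/p/b, In/f/q/d, In/f/q/b} → row (3,4) (3,4) (3,4) (3,5) (3,5) (3,5)
That's 6 distinct rows out of 24 strategies.

6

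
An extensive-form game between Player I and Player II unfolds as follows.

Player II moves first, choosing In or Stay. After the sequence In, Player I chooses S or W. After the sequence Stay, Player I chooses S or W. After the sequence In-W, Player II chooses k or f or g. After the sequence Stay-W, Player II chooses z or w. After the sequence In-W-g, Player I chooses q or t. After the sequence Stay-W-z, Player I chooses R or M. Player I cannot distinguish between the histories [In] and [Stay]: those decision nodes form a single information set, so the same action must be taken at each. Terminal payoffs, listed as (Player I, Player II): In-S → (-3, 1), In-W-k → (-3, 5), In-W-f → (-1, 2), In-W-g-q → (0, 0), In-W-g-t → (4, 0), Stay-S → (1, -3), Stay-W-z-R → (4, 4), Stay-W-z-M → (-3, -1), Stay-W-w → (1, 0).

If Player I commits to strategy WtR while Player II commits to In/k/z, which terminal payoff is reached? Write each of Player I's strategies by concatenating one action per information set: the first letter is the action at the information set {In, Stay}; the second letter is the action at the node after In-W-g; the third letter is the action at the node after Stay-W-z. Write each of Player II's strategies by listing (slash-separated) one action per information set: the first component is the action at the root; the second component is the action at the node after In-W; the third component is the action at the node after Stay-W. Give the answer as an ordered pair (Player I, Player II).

Trace the play path from the root:
  Player II plays In
  Player I plays W at [In]
  Player II plays k at [In-W]
→ terminal payoff (-3, 5).
(Player I's choice at the node after In-W-g is never reached on this path, so it doesn't affect the outcome.)

(-3, 5)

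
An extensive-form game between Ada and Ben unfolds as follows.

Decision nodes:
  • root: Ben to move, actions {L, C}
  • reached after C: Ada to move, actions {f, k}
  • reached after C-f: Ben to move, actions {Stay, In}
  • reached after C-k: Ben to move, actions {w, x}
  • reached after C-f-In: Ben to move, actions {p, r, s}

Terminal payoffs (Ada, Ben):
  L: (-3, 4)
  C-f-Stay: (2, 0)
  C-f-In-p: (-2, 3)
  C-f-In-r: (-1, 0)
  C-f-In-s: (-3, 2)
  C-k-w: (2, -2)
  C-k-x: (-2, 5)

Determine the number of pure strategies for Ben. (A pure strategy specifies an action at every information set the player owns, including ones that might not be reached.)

24

Ben owns the root with actions {L, C} — two choices.
Ben owns the node after C-f with actions {Stay, In} — two choices.
Ben owns the node after C-k with actions {w, x} — two choices.
Ben owns the node after C-f-In with actions {p, r, s} — three choices.
A pure strategy fixes one action at each information set independently, so the count is the product 2 × 2 × 2 × 3 = 24.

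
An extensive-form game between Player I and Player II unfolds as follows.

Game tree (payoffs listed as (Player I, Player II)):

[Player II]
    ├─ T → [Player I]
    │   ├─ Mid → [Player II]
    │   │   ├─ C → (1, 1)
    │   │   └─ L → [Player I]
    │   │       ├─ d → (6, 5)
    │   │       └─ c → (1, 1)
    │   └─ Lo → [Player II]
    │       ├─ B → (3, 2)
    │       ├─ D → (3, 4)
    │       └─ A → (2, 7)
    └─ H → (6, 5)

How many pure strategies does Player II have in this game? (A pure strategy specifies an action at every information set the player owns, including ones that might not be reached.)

Player II owns the root with actions {T, H} — two choices.
Player II owns the node after T-Mid with actions {C, L} — two choices.
Player II owns the node after T-Lo with actions {B, D, A} — three choices.
A pure strategy fixes one action at each information set independently, so the count is the product 2 × 2 × 3 = 12.

12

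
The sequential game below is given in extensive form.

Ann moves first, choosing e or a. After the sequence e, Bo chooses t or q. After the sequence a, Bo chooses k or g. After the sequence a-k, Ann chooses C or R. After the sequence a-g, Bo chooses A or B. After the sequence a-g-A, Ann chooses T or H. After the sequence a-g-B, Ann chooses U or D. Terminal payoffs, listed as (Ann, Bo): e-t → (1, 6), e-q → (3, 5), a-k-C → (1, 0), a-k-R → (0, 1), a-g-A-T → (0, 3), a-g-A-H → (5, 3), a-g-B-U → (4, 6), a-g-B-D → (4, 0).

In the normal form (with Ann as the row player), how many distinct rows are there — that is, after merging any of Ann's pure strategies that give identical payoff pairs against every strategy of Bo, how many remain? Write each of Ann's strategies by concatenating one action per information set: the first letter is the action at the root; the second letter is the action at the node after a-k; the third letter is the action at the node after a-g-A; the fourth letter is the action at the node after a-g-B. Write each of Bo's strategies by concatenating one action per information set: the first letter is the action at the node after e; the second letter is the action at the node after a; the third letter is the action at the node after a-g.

9

Ann has 16 pure strategies: eCTU, eCTD, eCHU, eCHD, eRTU, eRTD, eRHU, eRHD, aCTU, aCTD, aCHU, aCHD, aRTU, aRTD, aRHU, aRHD. Columns: tkA, tkB, tgA, tgB, qkA, qkB, qgA, qgB.
{eCTU, eCTD, eCHU, eCHD, eRTU, eRTD, eRHU, eRHD} → row (1,6) (1,6) (1,6) (1,6) (3,5) (3,5) (3,5) (3,5)
{aCTU} → row (1,0) (1,0) (0,3) (4,6) (1,0) (1,0) (0,3) (4,6)
{aCTD} → row (1,0) (1,0) (0,3) (4,0) (1,0) (1,0) (0,3) (4,0)
{aCHU} → row (1,0) (1,0) (5,3) (4,6) (1,0) (1,0) (5,3) (4,6)
{aCHD} → row (1,0) (1,0) (5,3) (4,0) (1,0) (1,0) (5,3) (4,0)
{aRTU} → row (0,1) (0,1) (0,3) (4,6) (0,1) (0,1) (0,3) (4,6)
{aRTD} → row (0,1) (0,1) (0,3) (4,0) (0,1) (0,1) (0,3) (4,0)
{aRHU} → row (0,1) (0,1) (5,3) (4,6) (0,1) (0,1) (5,3) (4,6)
{aRHD} → row (0,1) (0,1) (5,3) (4,0) (0,1) (0,1) (5,3) (4,0)
That's 9 distinct rows out of 16 strategies.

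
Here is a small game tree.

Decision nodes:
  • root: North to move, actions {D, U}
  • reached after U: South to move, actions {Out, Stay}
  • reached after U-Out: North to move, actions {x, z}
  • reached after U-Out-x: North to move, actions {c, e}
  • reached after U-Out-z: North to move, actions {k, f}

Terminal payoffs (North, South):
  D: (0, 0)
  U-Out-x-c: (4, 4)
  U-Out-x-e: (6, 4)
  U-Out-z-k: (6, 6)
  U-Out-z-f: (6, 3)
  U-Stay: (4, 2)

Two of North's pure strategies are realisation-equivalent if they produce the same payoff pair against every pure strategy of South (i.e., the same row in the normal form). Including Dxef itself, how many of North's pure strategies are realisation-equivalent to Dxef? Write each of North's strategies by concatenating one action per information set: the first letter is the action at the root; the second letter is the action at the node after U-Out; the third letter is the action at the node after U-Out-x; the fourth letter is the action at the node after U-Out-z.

Row for Dxef (columns Out, Stay): (0,0) (0,0).
Under Dxef, North's choice at the node after U-Out and at the node after U-Out-x and at the node after U-Out-z can never be reached regardless of what South does, so varying those choices leaves every outcome unchanged.
Holding the reachable choices fixed and varying the unreachable ones freely already gives 2 × 2 × 2 = 8 equivalent strategies.
No other strategy reproduces this row, so those 8 are the full class: Dxck, Dxcf, Dxek, Dxef, Dzck, Dzcf, Dzek, Dzef.

8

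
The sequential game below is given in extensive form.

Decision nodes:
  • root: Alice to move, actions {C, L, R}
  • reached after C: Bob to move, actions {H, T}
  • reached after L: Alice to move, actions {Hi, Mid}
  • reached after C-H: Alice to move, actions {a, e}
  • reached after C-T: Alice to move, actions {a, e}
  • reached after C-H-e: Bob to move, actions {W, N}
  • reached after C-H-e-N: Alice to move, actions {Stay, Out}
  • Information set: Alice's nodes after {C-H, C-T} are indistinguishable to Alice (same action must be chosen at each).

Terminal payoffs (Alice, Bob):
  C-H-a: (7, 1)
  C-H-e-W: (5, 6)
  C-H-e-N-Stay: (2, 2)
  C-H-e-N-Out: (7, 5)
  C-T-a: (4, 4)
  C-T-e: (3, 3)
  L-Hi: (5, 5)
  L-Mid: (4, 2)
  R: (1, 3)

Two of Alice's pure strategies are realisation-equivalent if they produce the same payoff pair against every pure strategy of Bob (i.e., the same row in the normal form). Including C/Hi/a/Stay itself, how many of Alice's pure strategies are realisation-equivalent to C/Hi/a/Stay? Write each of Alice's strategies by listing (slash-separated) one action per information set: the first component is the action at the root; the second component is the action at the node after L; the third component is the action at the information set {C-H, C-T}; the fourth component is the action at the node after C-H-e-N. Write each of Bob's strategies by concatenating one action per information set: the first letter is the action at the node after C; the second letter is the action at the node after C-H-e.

4

Row for C/Hi/a/Stay (columns HW, HN, TW, TN): (7,1) (7,1) (4,4) (4,4).
Under C/Hi/a/Stay, Alice's choice at the node after L and at the node after C-H-e-N can never be reached regardless of what Bob does, so varying those choices leaves every outcome unchanged.
Holding the reachable choices fixed and varying the unreachable ones freely already gives 2 × 2 = 4 equivalent strategies.
No other strategy reproduces this row, so those 4 are the full class: C/Hi/a/Stay, C/Hi/a/Out, C/Mid/a/Stay, C/Mid/a/Out.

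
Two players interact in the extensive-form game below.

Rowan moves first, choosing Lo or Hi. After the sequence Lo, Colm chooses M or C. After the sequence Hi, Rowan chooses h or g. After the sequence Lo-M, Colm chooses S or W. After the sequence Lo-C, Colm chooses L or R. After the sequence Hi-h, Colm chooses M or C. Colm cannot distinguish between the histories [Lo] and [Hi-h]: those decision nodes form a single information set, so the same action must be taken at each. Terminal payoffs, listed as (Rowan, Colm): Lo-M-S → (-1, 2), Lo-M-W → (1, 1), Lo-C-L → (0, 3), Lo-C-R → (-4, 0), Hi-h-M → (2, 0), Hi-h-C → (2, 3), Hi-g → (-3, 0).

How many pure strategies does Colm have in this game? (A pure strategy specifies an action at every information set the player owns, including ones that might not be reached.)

Colm owns the information set {Lo, Hi-h} with actions {M, C} — two choices.
Colm owns the node after Lo-M with actions {S, W} — two choices.
Colm owns the node after Lo-C with actions {L, R} — two choices.
A pure strategy fixes one action at each information set independently, so the count is the product 2 × 2 × 2 = 8.
(For reference, Rowan has 4 pure strategies, giving a 8×4 normal-form matrix.)

8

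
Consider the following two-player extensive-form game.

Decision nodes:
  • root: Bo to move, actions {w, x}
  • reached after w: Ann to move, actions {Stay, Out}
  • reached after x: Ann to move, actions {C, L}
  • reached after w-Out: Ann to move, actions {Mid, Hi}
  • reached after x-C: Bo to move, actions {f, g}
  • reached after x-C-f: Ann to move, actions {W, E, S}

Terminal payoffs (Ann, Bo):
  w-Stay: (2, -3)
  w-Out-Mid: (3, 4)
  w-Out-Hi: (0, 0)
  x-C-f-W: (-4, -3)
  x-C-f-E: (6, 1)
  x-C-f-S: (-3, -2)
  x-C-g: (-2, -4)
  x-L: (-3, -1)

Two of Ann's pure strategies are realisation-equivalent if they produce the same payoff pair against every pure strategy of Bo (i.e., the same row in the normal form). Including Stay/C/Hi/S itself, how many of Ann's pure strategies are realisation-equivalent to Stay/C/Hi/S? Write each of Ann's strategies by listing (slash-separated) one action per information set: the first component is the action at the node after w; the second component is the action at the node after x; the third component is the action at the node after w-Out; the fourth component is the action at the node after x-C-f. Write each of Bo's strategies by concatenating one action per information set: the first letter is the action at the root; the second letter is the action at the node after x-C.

2

Row for Stay/C/Hi/S (columns wf, wg, xf, xg): (2,-3) (2,-3) (-3,-2) (-2,-4).
Under Stay/C/Hi/S, Ann's choice at the node after w-Out can never be reached regardless of what Bo does, so varying those choices leaves every outcome unchanged.
Holding the reachable choices fixed and varying the unreachable one freely already gives 2 equivalent strategies.
No other strategy reproduces this row, so those 2 are the full class: Stay/C/Mid/S, Stay/C/Hi/S.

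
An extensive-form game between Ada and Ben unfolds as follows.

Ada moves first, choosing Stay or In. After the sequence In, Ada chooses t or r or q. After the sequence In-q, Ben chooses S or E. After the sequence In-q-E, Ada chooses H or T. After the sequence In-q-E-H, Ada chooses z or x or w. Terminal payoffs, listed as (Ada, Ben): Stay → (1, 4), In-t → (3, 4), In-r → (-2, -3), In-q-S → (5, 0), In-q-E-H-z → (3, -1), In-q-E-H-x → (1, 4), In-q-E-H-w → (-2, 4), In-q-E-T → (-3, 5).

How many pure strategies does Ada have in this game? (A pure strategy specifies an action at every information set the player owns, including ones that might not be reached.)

36

Ada owns the root with actions {Stay, In} — two choices.
Ada owns the node after In with actions {t, r, q} — three choices.
Ada owns the node after In-q-E with actions {H, T} — two choices.
Ada owns the node after In-q-E-H with actions {z, x, w} — three choices.
A pure strategy fixes one action at each information set independently, so the count is the product 2 × 3 × 2 × 3 = 36.
(For reference, Ben has 2 pure strategies, giving a 36×2 normal-form matrix.)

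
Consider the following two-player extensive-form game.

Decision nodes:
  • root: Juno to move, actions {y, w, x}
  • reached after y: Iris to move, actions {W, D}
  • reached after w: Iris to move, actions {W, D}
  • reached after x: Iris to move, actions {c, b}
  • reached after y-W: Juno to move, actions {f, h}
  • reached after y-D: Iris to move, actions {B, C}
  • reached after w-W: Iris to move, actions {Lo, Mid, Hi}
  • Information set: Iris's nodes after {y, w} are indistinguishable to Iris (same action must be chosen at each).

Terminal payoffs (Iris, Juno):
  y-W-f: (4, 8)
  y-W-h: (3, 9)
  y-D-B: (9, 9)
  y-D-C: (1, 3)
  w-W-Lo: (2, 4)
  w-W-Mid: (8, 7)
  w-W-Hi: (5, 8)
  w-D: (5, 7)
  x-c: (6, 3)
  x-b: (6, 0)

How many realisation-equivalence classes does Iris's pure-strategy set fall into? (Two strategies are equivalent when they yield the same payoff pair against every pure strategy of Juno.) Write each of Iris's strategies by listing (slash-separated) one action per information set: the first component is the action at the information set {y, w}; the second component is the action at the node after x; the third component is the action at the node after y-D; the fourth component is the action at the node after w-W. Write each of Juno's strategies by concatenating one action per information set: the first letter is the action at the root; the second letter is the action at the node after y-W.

10

Iris has 24 pure strategies: W/c/B/Lo, W/c/B/Mid, W/c/B/Hi, W/c/C/Lo, W/c/C/Mid, W/c/C/Hi, W/b/B/Lo, W/b/B/Mid, W/b/B/Hi, W/b/C/Lo, W/b/C/Mid, W/b/C/Hi, D/c/B/Lo, D/c/B/Mid, D/c/B/Hi, D/c/C/Lo, D/c/C/Mid, D/c/C/Hi, D/b/B/Lo, D/b/B/Mid, D/b/B/Hi, D/b/C/Lo, D/b/C/Mid, D/b/C/Hi. Columns: yf, yh, wf, wh, xf, xh.
{W/c/B/Lo, W/c/C/Lo} → row (4,8) (3,9) (2,4) (2,4) (6,3) (6,3)
{W/c/B/Mid, W/c/C/Mid} → row (4,8) (3,9) (8,7) (8,7) (6,3) (6,3)
{W/c/B/Hi, W/c/C/Hi} → row (4,8) (3,9) (5,8) (5,8) (6,3) (6,3)
{W/b/B/Lo, W/b/C/Lo} → row (4,8) (3,9) (2,4) (2,4) (6,0) (6,0)
{W/b/B/Mid, W/b/C/Mid} → row (4,8) (3,9) (8,7) (8,7) (6,0) (6,0)
{W/b/B/Hi, W/b/C/Hi} → row (4,8) (3,9) (5,8) (5,8) (6,0) (6,0)
{D/c/B/Lo, D/c/B/Mid, D/c/B/Hi} → row (9,9) (9,9) (5,7) (5,7) (6,3) (6,3)
{D/c/C/Lo, D/c/C/Mid, D/c/C/Hi} → row (1,3) (1,3) (5,7) (5,7) (6,3) (6,3)
{D/b/B/Lo, D/b/B/Mid, D/b/B/Hi} → row (9,9) (9,9) (5,7) (5,7) (6,0) (6,0)
{D/b/C/Lo, D/b/C/Mid, D/b/C/Hi} → row (1,3) (1,3) (5,7) (5,7) (6,0) (6,0)
That's 10 distinct rows out of 24 strategies.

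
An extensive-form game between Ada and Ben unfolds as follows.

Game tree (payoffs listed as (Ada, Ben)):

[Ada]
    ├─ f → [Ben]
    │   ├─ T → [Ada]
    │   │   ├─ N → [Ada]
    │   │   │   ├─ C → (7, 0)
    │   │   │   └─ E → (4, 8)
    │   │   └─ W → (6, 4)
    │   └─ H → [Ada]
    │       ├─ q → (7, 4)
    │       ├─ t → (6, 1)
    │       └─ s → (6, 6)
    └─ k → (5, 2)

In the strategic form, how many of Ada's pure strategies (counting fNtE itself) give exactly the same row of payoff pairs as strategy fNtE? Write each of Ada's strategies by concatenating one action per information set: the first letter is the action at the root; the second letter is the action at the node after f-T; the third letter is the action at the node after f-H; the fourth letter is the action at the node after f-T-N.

1

Row for fNtE (columns T, H): (4,8) (6,1).
Every one of Ada's information sets is on the play path for some reply by Ben when Ada follows fNtE.
Changing the action at any of them therefore changes at least one column, so only fNtE itself gives this row.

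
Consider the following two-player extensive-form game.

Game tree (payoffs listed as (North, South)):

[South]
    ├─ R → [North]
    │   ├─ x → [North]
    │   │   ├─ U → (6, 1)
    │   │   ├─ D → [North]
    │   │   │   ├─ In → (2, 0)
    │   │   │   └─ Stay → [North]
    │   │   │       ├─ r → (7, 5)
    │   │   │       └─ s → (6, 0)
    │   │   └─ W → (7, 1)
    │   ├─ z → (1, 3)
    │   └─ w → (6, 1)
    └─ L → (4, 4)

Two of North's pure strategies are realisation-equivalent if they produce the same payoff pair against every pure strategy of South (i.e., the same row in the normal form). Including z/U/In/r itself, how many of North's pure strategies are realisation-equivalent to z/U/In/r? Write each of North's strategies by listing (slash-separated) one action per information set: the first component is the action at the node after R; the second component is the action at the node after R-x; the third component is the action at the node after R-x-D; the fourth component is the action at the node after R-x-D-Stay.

12

Row for z/U/In/r (columns R, L): (1,3) (4,4).
Under z/U/In/r, North's choice at the node after R-x and at the node after R-x-D and at the node after R-x-D-Stay can never be reached regardless of what South does, so varying those choices leaves every outcome unchanged.
Holding the reachable choices fixed and varying the unreachable ones freely already gives 3 × 2 × 2 = 12 equivalent strategies.
No other strategy reproduces this row, so those 12 are the full class: z/U/In/r, z/U/In/s, z/U/Stay/r, z/U/Stay/s, z/D/In/r, z/D/In/s, z/D/Stay/r, z/D/Stay/s, z/W/In/r, z/W/In/s, z/W/Stay/r, z/W/Stay/s.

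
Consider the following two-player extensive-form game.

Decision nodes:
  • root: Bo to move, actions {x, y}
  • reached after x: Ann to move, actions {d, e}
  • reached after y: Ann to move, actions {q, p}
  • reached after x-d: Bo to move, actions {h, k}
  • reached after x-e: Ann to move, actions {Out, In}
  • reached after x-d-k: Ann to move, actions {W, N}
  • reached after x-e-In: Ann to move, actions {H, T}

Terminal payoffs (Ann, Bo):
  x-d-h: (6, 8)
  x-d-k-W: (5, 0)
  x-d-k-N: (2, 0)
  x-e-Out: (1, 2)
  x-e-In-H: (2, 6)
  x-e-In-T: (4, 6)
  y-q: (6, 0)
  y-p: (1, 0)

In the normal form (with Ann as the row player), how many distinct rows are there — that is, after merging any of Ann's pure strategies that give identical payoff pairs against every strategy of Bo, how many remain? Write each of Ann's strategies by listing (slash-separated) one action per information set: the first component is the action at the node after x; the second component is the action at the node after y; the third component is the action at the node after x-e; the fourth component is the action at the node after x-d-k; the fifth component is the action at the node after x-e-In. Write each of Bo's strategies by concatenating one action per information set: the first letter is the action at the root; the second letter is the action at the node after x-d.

10

Ann has 32 pure strategies: d/q/Out/W/H, d/q/Out/W/T, d/q/Out/N/H, d/q/Out/N/T, d/q/In/W/H, d/q/In/W/T, d/q/In/N/H, d/q/In/N/T, d/p/Out/W/H, d/p/Out/W/T, d/p/Out/N/H, d/p/Out/N/T, d/p/In/W/H, d/p/In/W/T, d/p/In/N/H, d/p/In/N/T, e/q/Out/W/H, e/q/Out/W/T, e/q/Out/N/H, e/q/Out/N/T, e/q/In/W/H, e/q/In/W/T, e/q/In/N/H, e/q/In/N/T, e/p/Out/W/H, e/p/Out/W/T, e/p/Out/N/H, e/p/Out/N/T, e/p/In/W/H, e/p/In/W/T, e/p/In/N/H, e/p/In/N/T. Columns: xh, xk, yh, yk.
{d/q/Out/W/H, d/q/Out/W/T, d/q/In/W/H, d/q/In/W/T} → row (6,8) (5,0) (6,0) (6,0)
{d/q/Out/N/H, d/q/Out/N/T, d/q/In/N/H, d/q/In/N/T} → row (6,8) (2,0) (6,0) (6,0)
{d/p/Out/W/H, d/p/Out/W/T, d/p/In/W/H, d/p/In/W/T} → row (6,8) (5,0) (1,0) (1,0)
{d/p/Out/N/H, d/p/Out/N/T, d/p/In/N/H, d/p/In/N/T} → row (6,8) (2,0) (1,0) (1,0)
{e/q/Out/W/H, e/q/Out/W/T, e/q/Out/N/H, e/q/Out/N/T} → row (1,2) (1,2) (6,0) (6,0)
{e/q/In/W/H, e/q/In/N/H} → row (2,6) (2,6) (6,0) (6,0)
{e/q/In/W/T, e/q/In/N/T} → row (4,6) (4,6) (6,0) (6,0)
{e/p/Out/W/H, e/p/Out/W/T, e/p/Out/N/H, e/p/Out/N/T} → row (1,2) (1,2) (1,0) (1,0)
{e/p/In/W/H, e/p/In/N/H} → row (2,6) (2,6) (1,0) (1,0)
{e/p/In/W/T, e/p/In/N/T} → row (4,6) (4,6) (1,0) (1,0)
That's 10 distinct rows out of 32 strategies.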